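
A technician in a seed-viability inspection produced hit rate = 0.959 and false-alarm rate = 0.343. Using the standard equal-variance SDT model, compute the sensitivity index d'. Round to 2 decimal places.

Φ⁻¹(0.959) = 1.739, Φ⁻¹(0.343) = -0.404
d' = z(H) − z(FA) = 1.739 − (-0.404) = 2.143

d' = 2.14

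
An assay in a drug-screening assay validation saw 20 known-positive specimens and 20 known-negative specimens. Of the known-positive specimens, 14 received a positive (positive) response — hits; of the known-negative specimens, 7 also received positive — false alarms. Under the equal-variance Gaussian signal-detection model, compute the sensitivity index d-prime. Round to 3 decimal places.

H = 14/20 = 0.7000
FA = 7/20 = 0.3500
Φ⁻¹(H) = Φ⁻¹(0.7000) = 0.5244
Φ⁻¹(FA) = Φ⁻¹(0.3500) = -0.3853
d' = z(H) − z(FA) = 0.5244 − (-0.3853) = 0.9097

d-prime = 0.910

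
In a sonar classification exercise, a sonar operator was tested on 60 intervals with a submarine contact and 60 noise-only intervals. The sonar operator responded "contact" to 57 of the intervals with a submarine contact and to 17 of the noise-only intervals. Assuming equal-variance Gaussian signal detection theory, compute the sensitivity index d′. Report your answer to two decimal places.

H = 57/60 = 0.9500
FA = 17/60 = 0.2833
z(H) = z(0.9500) = 1.645
z(FA) = z(0.2833) = -0.573
d' = z(H) − z(FA) = 1.645 − (-0.573) = 2.218

d′ = 2.22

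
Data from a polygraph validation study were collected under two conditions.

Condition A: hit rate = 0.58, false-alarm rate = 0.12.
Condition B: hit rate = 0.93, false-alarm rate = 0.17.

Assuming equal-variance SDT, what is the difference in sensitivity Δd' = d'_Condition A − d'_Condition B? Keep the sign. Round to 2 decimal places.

Δd' = -1.05

Condition A: z(0.58) = 0.202, z(0.12) = -1.175, d' = 1.377
Condition B: z(0.93) = 1.476, z(0.17) = -0.954, d' = 2.430
Δd' = d'_Condition A − d'_Condition B = 1.377 − 2.430 = -1.053
Condition B has the higher sensitivity.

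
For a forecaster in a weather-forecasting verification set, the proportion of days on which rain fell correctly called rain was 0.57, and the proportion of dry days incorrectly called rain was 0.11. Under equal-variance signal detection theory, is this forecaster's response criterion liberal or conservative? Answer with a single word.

conservative

z(H) = 0.176, z(FA) = -1.227
c = −½·(z(H) + z(FA)) = 0.5255
c > 0 → conservative criterion (biased toward responding “no”).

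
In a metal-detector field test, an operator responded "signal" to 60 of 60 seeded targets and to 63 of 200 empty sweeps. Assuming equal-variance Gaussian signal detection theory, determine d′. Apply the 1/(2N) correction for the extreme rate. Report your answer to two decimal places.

d′ = 2.88

The hit rate is 60/60 = 1, so apply the 1/(2N) correction: H → 1 − 1/(2·60) = 0.99167.
z(H) = z(0.99167) = 2.394
z(FA) = z(0.31500) = -0.482
d' = 2.394 − (-0.482) = 2.876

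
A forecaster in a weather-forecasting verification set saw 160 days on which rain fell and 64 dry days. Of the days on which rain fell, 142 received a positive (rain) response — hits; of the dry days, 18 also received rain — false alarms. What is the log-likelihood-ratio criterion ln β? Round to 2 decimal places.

H = 142/160 = 0.8875
FA = 18/64 = 0.2812
Φ⁻¹(H) = Φ⁻¹(0.8875) = 1.213
Φ⁻¹(FA) = Φ⁻¹(0.2812) = -0.579
ln β = −½·[z(H)² − z(FA)²] = −0.5 × (1.471 − 0.335) = -0.568

ln β = -0.57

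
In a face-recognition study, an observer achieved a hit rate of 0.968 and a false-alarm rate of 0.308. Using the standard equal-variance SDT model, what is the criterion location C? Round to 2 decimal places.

z(H) = 1.8522
z(FA) = -0.5015
c = −½·[z(H) + z(FA)] = −0.5 × (1.8522 + (-0.5015)) = -0.67535

C = -0.68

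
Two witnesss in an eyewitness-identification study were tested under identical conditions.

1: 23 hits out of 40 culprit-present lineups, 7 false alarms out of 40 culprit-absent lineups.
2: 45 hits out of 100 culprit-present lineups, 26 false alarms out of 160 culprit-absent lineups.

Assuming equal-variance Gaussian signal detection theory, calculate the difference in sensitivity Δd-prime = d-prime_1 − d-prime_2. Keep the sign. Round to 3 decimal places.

Δd-prime = 0.265

1: z(0.5750) = 0.1891, z(0.1750) = -0.9346, d' = 1.1237
2: z(0.4500) = -0.1257, z(0.1625) = -0.9842, d' = 0.8585
Δd' = d'_1 − d'_2 = 1.1237 − 0.8585 = 0.2652
1 has the higher sensitivity.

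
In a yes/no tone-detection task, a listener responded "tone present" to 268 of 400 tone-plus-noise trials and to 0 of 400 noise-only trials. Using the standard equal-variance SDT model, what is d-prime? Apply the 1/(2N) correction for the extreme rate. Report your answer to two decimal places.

d-prime = 3.46

The false-alarm rate is 0/400 = 0, so apply the 1/(2N) correction: FA → 1/(2·400) = 0.00125.
z(H) = z(0.67000) = 0.440
z(FA) = z(0.00125) = -3.023
d' = 0.440 − (-3.023) = 3.463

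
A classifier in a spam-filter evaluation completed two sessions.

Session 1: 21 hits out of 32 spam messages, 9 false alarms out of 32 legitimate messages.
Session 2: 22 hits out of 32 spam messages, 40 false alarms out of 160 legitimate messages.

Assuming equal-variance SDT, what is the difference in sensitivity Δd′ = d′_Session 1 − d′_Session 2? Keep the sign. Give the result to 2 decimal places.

Δd′ = -0.18

Session 1: z(0.6562) = 0.402, z(0.2812) = -0.579, d' = 0.981
Session 2: z(0.6875) = 0.489, z(0.2500) = -0.674, d' = 1.163
Δd' = d'_Session 1 − d'_Session 2 = 0.981 − 1.163 = -0.182
Session 2 has the higher sensitivity.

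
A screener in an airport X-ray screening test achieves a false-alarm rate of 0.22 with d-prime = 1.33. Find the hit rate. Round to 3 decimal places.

hit rate = 0.712

z(false-alarm rate) = z(0.22) = -0.7722
z(H) = z(FA) + d' = -0.7722 + 1.33 = 0.5578
hit rate = Φ(0.5578) = 0.7115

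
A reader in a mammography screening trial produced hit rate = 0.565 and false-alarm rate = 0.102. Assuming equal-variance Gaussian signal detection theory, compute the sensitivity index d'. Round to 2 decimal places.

d' = 1.43

z(H) = z(0.565) = 0.164
z(FA) = z(0.102) = -1.270
d' = z(H) − z(FA) = 0.164 − (-1.270) = 1.434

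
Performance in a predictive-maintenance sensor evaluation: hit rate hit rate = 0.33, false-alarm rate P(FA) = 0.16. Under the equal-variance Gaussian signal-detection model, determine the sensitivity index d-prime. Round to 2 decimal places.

Φ⁻¹(H) = Φ⁻¹(0.33) = -0.440
Φ⁻¹(FA) = Φ⁻¹(0.16) = -0.994
d' = z(H) − z(FA) = -0.440 − (-0.994) = 0.554

d-prime = 0.55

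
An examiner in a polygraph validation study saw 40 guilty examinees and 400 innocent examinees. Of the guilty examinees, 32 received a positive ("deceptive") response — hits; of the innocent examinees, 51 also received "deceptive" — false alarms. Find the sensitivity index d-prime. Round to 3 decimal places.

H = 32/40 = 0.8000
FA = 51/400 = 0.1275
z(0.8000) = 0.8416, z(0.1275) = -1.1383
d' = z(H) − z(FA) = 0.8416 − (-1.1383) = 1.9799

d-prime = 1.980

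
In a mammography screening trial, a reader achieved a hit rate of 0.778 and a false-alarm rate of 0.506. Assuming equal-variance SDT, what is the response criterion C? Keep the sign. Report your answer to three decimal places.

z(H) = z(0.778) = 0.7655
z(FA) = z(0.506) = 0.0150
c = −½·[z(H) + z(FA)] = −0.5 × (0.7655 + 0.0150) = -0.39025
c < 0: the reader has a liberal response bias.

C = -0.390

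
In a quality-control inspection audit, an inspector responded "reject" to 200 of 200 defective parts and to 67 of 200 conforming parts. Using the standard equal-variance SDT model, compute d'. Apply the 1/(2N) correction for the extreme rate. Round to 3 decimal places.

The hit rate is 200/200 = 1, so apply the 1/(2N) correction: H → 1 − 1/(2·200) = 0.99750.
z(H) = z(0.99750) = 2.8070
z(FA) = z(0.33500) = -0.4261
d' = 2.8070 − (-0.4261) = 3.2331

d' = 3.233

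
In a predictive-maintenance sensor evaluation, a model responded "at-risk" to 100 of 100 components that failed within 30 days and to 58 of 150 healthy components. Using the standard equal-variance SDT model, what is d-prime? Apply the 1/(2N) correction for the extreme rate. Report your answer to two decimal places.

d-prime = 2.86

The hit rate is 100/100 = 1, so apply the 1/(2N) correction: H → 1 − 1/(2·100) = 0.99500.
z(H) = z(0.99500) = 2.576
z(FA) = z(0.38667) = -0.288
d' = 2.576 − (-0.288) = 2.864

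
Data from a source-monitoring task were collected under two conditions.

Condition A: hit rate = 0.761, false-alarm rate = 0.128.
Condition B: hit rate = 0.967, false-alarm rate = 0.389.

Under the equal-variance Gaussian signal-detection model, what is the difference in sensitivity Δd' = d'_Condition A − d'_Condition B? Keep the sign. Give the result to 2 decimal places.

Condition A: z(0.761) = 0.710, z(0.128) = -1.136, d' = 1.846
Condition B: z(0.967) = 1.838, z(0.389) = -0.282, d' = 2.120
Δd' = d'_Condition A − d'_Condition B = 1.846 − 2.120 = -0.274
Condition B has the higher sensitivity.

Δd' = -0.27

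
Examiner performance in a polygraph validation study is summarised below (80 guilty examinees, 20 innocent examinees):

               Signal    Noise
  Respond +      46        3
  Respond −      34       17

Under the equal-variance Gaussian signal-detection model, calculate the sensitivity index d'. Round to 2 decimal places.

d' = 1.23

H = 46/80 = 0.5750
FA = 3/20 = 0.1500
Φ⁻¹(H) = Φ⁻¹(0.5750) = 0.189
Φ⁻¹(FA) = Φ⁻¹(0.1500) = -1.036
d' = z(H) − z(FA) = 0.189 − (-1.036) = 1.225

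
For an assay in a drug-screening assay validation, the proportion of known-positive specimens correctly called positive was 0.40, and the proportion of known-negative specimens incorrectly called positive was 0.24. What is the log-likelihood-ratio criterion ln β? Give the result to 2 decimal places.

z(H) = z(0.40) = -0.253
z(FA) = z(0.24) = -0.706
ln β = −½·[z(H)² − z(FA)²] = −0.5 × (0.064 − 0.498) = 0.217

ln β = 0.22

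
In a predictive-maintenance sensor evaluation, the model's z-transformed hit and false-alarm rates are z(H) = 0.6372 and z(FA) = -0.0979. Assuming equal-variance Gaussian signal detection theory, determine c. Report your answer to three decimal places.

c = -0.270

c = −½·[z(H) + z(FA)] = −½·(0.6372 + (-0.0979)) = -0.26965
c < 0: the model has a liberal response bias.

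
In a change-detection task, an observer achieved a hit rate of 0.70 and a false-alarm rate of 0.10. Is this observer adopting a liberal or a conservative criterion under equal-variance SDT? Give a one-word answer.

conservative

z(H) = 0.524, z(FA) = -1.282
c = −½·(z(H) + z(FA)) = 0.379
c > 0 → conservative criterion (biased toward responding “no”).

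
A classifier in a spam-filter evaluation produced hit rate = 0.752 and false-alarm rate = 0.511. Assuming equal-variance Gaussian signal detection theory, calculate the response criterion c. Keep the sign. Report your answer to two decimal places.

Φ⁻¹(H) = Φ⁻¹(0.752) = 0.681
Φ⁻¹(FA) = Φ⁻¹(0.511) = 0.028
c = −½·[z(H) + z(FA)] = −0.5 × (0.681 + 0.028) = -0.3545

c = -0.35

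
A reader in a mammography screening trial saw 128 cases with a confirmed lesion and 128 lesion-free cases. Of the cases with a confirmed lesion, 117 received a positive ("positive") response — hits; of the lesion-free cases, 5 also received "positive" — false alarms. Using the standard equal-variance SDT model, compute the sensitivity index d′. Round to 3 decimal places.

d′ = 3.128

H = 117/128 = 0.9141
FA = 5/128 = 0.0391
z(H) = 1.3664
z(FA) = -1.7612
d' = z(H) − z(FA) = 1.3664 − (-1.7612) = 3.1276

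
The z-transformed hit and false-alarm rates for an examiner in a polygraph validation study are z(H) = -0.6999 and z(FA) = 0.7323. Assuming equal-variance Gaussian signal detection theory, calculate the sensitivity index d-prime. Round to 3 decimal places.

d-prime = -1.432

d' = z(H) − z(FA) = -0.6999 − 0.7323 = -1.4322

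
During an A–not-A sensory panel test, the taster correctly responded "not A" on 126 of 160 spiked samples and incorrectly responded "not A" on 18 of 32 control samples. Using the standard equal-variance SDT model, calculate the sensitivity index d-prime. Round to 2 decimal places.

H = 126/160 = 0.7875
FA = 18/32 = 0.5625
z(H) = z(0.7875) = 0.7978
z(FA) = z(0.5625) = 0.1573
d' = z(H) − z(FA) = 0.7978 − 0.1573 = 0.6405

d-prime = 0.64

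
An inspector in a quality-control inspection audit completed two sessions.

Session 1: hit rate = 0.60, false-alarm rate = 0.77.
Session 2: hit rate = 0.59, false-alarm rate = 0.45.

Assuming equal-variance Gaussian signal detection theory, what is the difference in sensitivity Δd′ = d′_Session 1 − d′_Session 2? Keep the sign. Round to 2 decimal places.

Session 1: z(0.60) = 0.253, z(0.77) = 0.739, d' = -0.486
Session 2: z(0.59) = 0.228, z(0.45) = -0.126, d' = 0.354
Δd' = d'_Session 1 − d'_Session 2 = -0.486 − 0.354 = -0.840
Session 2 has the higher sensitivity.

Δd′ = -0.84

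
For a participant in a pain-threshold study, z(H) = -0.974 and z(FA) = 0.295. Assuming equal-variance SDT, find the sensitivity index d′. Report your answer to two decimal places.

d′ = -1.27

d' = z(H) − z(FA) = -0.974 − 0.295 = -1.269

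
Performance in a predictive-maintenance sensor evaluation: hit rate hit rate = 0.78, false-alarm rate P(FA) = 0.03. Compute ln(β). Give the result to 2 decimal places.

ln β = 1.47

z(0.78) = 0.772, z(0.03) = -1.881
ln β = −½·[z(H)² − z(FA)²] = −0.5 × (0.596 − 3.538) = 1.471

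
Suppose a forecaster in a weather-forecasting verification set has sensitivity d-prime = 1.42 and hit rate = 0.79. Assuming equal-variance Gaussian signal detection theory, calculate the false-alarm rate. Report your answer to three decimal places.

z(hit rate) = z(0.79) = 0.8064
z(FA) = z(H) − d' = 0.8064 − 1.42 = -0.6136
false-alarm rate = Φ(-0.6136) = 0.2697

false-alarm rate = 0.270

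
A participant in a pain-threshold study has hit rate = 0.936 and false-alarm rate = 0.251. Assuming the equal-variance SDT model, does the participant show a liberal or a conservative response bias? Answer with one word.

z(H) = 1.522, z(FA) = -0.671
c = −½·(z(H) + z(FA)) = -0.4255
c < 0 → liberal criterion (biased toward responding “yes”).

liberal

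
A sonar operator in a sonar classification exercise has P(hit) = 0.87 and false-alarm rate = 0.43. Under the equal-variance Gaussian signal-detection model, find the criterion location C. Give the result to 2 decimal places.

C = -0.48

Φ⁻¹(H) = Φ⁻¹(0.87) = 1.1264
Φ⁻¹(FA) = Φ⁻¹(0.43) = -0.1764
c = −½·[z(H) + z(FA)] = −0.5 × (1.1264 + (-0.1764)) = -0.4750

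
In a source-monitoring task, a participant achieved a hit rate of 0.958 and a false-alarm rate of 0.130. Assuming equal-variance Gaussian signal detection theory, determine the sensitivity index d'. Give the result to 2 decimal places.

z(0.958) = 1.728, z(0.130) = -1.126
d' = z(H) − z(FA) = 1.728 − (-1.126) = 2.854

d' = 2.85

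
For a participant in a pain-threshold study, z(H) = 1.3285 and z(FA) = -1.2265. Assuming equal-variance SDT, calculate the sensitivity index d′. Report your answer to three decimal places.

d′ = 2.555

d' = z(H) − z(FA) = 1.3285 − (-1.2265) = 2.5550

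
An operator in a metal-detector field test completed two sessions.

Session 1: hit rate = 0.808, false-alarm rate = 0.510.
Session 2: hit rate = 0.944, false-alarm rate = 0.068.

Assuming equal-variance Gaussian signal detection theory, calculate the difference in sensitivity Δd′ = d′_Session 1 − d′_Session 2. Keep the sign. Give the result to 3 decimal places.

Session 1: z(0.808) = 0.8705, z(0.510) = 0.0251, d' = 0.8454
Session 2: z(0.944) = 1.5893, z(0.068) = -1.4909, d' = 3.0802
Δd' = d'_Session 1 − d'_Session 2 = 0.8454 − 3.0802 = -2.2348
Session 2 has the higher sensitivity.

Δd′ = -2.235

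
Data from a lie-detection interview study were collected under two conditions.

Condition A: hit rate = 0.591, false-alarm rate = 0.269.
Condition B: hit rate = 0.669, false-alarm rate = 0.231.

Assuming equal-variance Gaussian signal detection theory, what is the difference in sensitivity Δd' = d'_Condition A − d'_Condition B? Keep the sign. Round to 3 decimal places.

Δd' = -0.327

Condition A: z(0.591) = 0.2301, z(0.269) = -0.6158, d' = 0.8459
Condition B: z(0.669) = 0.4372, z(0.231) = -0.7356, d' = 1.1728
Δd' = d'_Condition A − d'_Condition B = 0.8459 − 1.1728 = -0.3269
Condition B has the higher sensitivity.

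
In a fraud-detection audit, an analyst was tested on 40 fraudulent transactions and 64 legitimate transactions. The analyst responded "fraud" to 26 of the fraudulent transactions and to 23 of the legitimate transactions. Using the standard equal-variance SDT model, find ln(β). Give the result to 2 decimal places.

H = 26/40 = 0.6500
FA = 23/64 = 0.3594
z(H) = 0.385
z(FA) = -0.360
ln β = −½·[z(H)² − z(FA)²] = −0.5 × (0.148 − 0.130) = -0.009

ln β = -0.01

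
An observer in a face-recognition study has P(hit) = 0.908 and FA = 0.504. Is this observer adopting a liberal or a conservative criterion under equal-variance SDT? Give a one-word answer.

z(H) = 1.329, z(FA) = 0.010
c = −½·(z(H) + z(FA)) = -0.6695
c < 0 → liberal criterion (biased toward responding “yes”).

liberal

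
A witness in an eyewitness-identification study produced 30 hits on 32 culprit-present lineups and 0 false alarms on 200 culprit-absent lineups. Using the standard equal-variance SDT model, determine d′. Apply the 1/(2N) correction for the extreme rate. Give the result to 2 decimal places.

d′ = 4.34

The false-alarm rate is 0/200 = 0, so apply the 1/(2N) correction: FA → 1/(2·200) = 0.00250.
z(H) = z(0.93750) = 1.534
z(FA) = z(0.00250) = -2.807
d' = 1.534 − (-2.807) = 4.341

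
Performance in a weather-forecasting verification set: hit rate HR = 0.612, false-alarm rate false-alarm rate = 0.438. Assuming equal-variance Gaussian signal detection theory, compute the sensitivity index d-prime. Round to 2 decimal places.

Φ⁻¹(H) = Φ⁻¹(0.612) = 0.2845
Φ⁻¹(FA) = Φ⁻¹(0.438) = -0.1560
d' = z(H) − z(FA) = 0.2845 − (-0.1560) = 0.4405

d-prime = 0.44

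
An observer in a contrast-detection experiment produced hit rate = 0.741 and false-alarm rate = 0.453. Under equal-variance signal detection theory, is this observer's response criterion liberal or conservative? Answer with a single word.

liberal

z(H) = 0.646, z(FA) = -0.118
c = −½·(z(H) + z(FA)) = -0.264
c < 0 → liberal criterion (biased toward responding “yes”).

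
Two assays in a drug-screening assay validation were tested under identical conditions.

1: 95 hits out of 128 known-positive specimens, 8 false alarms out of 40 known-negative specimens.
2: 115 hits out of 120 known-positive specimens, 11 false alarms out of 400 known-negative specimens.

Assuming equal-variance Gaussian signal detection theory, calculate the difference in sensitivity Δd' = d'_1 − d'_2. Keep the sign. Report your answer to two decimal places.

Δd' = -2.16

1: z(0.7422) = 0.650, z(0.2000) = -0.842, d' = 1.492
2: z(0.9583) = 1.731, z(0.0275) = -1.919, d' = 3.650
Δd' = d'_1 − d'_2 = 1.492 − 3.650 = -2.158
2 has the higher sensitivity.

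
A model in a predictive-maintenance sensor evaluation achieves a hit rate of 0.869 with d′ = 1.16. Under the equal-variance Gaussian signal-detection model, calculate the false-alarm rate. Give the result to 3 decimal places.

false-alarm rate = 0.485

z(hit rate) = z(0.869) = 1.1217
z(FA) = z(H) − d' = 1.1217 − 1.16 = -0.0383
false-alarm rate = Φ(-0.0383) = 0.4847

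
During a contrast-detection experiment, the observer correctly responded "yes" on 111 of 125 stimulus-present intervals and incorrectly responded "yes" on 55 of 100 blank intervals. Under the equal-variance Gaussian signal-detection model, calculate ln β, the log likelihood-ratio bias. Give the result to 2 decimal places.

H = 111/125 = 0.8880
FA = 55/100 = 0.5500
Φ⁻¹(0.8880) = 1.216, Φ⁻¹(0.5500) = 0.126
ln β = −½·[z(H)² − z(FA)²] = −0.5 × (1.479 − 0.016) = -0.7315

ln β = -0.73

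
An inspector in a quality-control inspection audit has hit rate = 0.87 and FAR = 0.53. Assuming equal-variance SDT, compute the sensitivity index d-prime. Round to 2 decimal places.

z(H) = z(0.87) = 1.126
z(FA) = z(0.53) = 0.075
d' = z(H) − z(FA) = 1.126 − 0.075 = 1.051

d-prime = 1.05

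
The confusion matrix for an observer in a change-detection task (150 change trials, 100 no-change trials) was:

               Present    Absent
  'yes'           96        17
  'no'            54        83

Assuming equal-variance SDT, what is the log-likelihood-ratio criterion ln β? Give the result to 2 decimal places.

H = 96/150 = 0.6400
FA = 17/100 = 0.1700
z(H) = 0.358
z(FA) = -0.954
ln β = −½·[z(H)² − z(FA)²] = −0.5 × (0.128 − 0.910) = 0.391

ln β = 0.39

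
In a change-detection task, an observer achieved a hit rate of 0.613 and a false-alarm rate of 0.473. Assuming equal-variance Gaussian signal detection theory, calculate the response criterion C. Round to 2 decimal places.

C = -0.11

Φ⁻¹(H) = Φ⁻¹(0.613) = 0.287
Φ⁻¹(FA) = Φ⁻¹(0.473) = -0.068
c = −½·[z(H) + z(FA)] = −0.5 × (0.287 + (-0.068)) = -0.1095
c < 0: the observer has a liberal response bias.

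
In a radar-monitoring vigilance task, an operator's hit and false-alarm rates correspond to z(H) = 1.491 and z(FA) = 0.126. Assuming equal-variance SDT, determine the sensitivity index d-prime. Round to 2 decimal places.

d' = z(H) − z(FA) = 1.491 − 0.126 = 1.365

d-prime = 1.37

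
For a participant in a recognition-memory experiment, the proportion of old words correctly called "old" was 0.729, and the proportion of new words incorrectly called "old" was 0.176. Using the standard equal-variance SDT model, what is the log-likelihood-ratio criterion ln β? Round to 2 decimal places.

z(H) = z(0.729) = 0.610
z(FA) = z(0.176) = -0.931
ln β = −½·[z(H)² − z(FA)²] = −0.5 × (0.372 − 0.867) = 0.2475

ln β = 0.25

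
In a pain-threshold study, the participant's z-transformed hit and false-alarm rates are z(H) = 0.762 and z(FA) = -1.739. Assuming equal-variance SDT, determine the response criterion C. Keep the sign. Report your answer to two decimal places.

C = 0.49

c = −½·[z(H) + z(FA)] = −½·(0.762 + (-1.739)) = 0.4885
c > 0: the participant has a conservative response bias.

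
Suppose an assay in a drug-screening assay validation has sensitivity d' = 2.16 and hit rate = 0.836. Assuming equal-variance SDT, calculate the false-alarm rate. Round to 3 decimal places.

false-alarm rate = 0.119

z(hit rate) = z(0.836) = 0.9782
z(FA) = z(H) − d' = 0.9782 − 2.16 = -1.1818
false-alarm rate = Φ(-1.1818) = 0.1186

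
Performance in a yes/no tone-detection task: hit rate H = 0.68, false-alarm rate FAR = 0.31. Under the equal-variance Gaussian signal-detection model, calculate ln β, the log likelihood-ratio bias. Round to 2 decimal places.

ln β = 0.01

z(H) = 0.468
z(FA) = -0.496
ln β = −½·[z(H)² − z(FA)²] = −0.5 × (0.219 − 0.246) = 0.0135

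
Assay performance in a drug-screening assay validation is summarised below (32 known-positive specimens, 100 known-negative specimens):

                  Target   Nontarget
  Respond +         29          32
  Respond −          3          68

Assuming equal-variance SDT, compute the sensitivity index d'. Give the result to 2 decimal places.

d' = 1.79

H = 29/32 = 0.9062
FA = 32/100 = 0.3200
z(H) = z(0.9062) = 1.3177
z(FA) = z(0.3200) = -0.4677
d' = z(H) − z(FA) = 1.3177 − (-0.4677) = 1.7854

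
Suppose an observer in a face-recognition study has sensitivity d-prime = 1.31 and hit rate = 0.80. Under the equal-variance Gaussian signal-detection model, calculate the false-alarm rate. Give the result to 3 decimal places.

false-alarm rate = 0.320

z(hit rate) = z(0.80) = 0.8416
z(FA) = z(H) − d' = 0.8416 − 1.31 = -0.4684
false-alarm rate = Φ(-0.4684) = 0.3197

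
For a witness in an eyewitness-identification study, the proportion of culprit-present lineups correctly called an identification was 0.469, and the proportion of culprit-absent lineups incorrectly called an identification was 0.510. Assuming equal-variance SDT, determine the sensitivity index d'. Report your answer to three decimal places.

d' = -0.103

z(H) = z(0.469) = -0.0778
z(FA) = z(0.510) = 0.0251
d' = z(H) − z(FA) = -0.0778 − 0.0251 = -0.1029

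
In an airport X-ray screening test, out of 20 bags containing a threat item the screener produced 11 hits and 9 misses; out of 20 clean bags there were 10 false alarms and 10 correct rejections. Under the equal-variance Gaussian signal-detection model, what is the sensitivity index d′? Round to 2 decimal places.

H = 11/20 = 0.5500
FA = 10/20 = 0.5000
z(H) = z(0.5500) = 0.126
z(FA) = z(0.5000) = 0.000
d' = z(H) − z(FA) = 0.126 − 0.000 = 0.126

d′ = 0.13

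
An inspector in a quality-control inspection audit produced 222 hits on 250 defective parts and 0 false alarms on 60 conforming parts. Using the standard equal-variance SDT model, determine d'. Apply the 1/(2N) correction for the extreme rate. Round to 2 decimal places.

d' = 3.61

The false-alarm rate is 0/60 = 0, so apply the 1/(2N) correction: FA → 1/(2·60) = 0.00833.
z(H) = z(0.88800) = 1.216
z(FA) = z(0.00833) = -2.394
d' = 1.216 − (-2.394) = 3.610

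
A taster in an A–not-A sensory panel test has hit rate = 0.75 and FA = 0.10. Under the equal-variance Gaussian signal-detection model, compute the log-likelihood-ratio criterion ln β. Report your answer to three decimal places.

Φ⁻¹(H) = Φ⁻¹(0.75) = 0.6745
Φ⁻¹(FA) = Φ⁻¹(0.10) = -1.2816
ln β = −½·[z(H)² − z(FA)²] = −0.5 × (0.4550 − 1.6425) = 0.59375

ln β = 0.594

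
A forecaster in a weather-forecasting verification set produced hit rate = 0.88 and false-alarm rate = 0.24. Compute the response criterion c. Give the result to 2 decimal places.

c = -0.23

z(H) = 1.1750
z(FA) = -0.7063
c = −½·[z(H) + z(FA)] = −0.5 × (1.1750 + (-0.7063)) = -0.23435
c < 0: the forecaster has a liberal response bias.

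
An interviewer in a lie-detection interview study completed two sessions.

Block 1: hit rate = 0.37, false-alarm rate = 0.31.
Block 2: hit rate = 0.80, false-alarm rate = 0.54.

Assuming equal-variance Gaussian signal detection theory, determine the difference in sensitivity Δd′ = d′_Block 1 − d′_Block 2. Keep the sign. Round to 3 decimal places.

Block 1: z(0.37) = -0.3319, z(0.31) = -0.4959, d' = 0.1640
Block 2: z(0.80) = 0.8416, z(0.54) = 0.1004, d' = 0.7412
Δd' = d'_Block 1 − d'_Block 2 = 0.1640 − 0.7412 = -0.5772
Block 2 has the higher sensitivity.

Δd′ = -0.577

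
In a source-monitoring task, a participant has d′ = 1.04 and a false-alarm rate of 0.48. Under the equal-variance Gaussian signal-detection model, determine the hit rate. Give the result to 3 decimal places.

z(false-alarm rate) = z(0.48) = -0.0502
z(H) = z(FA) + d' = -0.0502 + 1.04 = 0.9898
hit rate = Φ(0.9898) = 0.8389

hit rate = 0.839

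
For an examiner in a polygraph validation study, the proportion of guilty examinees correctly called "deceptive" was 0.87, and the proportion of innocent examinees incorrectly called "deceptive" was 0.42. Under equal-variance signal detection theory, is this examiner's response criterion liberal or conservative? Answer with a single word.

z(H) = 1.126, z(FA) = -0.202
c = −½·(z(H) + z(FA)) = -0.462
c < 0 → liberal criterion (biased toward responding “yes”).

liberal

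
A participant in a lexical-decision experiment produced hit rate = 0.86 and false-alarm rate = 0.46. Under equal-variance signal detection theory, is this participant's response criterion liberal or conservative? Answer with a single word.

z(H) = 1.080, z(FA) = -0.100
c = −½·(z(H) + z(FA)) = -0.490
c < 0 → liberal criterion (biased toward responding “yes”).

liberal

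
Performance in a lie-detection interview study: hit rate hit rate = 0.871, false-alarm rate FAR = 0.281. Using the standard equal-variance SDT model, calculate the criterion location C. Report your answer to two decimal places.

Φ⁻¹(0.871) = 1.1311, Φ⁻¹(0.281) = -0.5799
c = −½·[z(H) + z(FA)] = −0.5 × (1.1311 + (-0.5799)) = -0.2756
c < 0: the interviewer has a liberal response bias.

C = -0.28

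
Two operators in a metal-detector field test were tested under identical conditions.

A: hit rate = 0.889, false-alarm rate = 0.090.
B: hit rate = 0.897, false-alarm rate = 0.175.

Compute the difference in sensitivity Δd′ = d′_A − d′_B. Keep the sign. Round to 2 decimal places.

Δd′ = 0.36

A: z(0.889) = 1.221, z(0.090) = -1.341, d' = 2.562
B: z(0.897) = 1.265, z(0.175) = -0.935, d' = 2.200
Δd' = d'_A − d'_B = 2.562 − 2.200 = 0.362
A has the higher sensitivity.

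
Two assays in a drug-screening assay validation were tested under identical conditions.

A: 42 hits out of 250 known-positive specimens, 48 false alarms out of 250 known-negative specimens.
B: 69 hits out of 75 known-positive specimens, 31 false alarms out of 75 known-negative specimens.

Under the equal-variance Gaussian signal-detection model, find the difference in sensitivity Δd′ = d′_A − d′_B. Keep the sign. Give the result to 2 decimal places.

Δd′ = -1.72

A: z(0.1680) = -0.962, z(0.1920) = -0.871, d' = -0.091
B: z(0.9200) = 1.405, z(0.4133) = -0.219, d' = 1.624
Δd' = d'_A − d'_B = -0.091 − 1.624 = -1.715
B has the higher sensitivity.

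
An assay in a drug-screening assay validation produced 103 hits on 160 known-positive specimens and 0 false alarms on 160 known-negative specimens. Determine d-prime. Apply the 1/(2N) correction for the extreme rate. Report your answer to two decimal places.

d-prime = 3.10

The false-alarm rate is 0/160 = 0, so apply the 1/(2N) correction: FA → 1/(2·160) = 0.00313.
z(H) = z(0.64375) = 0.369
z(FA) = z(0.00313) = -2.734
d' = 0.369 − (-2.734) = 3.103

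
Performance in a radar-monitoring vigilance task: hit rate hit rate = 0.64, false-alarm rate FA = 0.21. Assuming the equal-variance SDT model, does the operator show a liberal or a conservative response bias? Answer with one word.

conservative

z(H) = 0.358, z(FA) = -0.806
c = −½·(z(H) + z(FA)) = 0.224
c > 0 → conservative criterion (biased toward responding “no”).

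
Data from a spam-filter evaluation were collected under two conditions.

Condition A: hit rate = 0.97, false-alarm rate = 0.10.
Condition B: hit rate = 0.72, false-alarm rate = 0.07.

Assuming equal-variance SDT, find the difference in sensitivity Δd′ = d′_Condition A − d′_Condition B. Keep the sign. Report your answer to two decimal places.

Δd′ = 1.10

Condition A: z(0.97) = 1.881, z(0.10) = -1.282, d' = 3.163
Condition B: z(0.72) = 0.583, z(0.07) = -1.476, d' = 2.059
Δd' = d'_Condition A − d'_Condition B = 3.163 − 2.059 = 1.104
Condition A has the higher sensitivity.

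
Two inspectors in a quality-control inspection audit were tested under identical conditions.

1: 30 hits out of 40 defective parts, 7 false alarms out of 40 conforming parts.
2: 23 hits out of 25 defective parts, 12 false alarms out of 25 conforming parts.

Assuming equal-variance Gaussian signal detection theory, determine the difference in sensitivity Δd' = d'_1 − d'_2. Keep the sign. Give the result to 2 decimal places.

Δd' = 0.15

1: z(0.7500) = 0.674, z(0.1750) = -0.935, d' = 1.609
2: z(0.9200) = 1.405, z(0.4800) = -0.050, d' = 1.455
Δd' = d'_1 − d'_2 = 1.609 − 1.455 = 0.154
1 has the higher sensitivity.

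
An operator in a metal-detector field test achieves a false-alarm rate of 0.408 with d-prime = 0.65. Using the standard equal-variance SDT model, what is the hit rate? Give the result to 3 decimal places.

hit rate = 0.662

z(false-alarm rate) = z(0.408) = -0.2327
z(H) = z(FA) + d' = -0.2327 + 0.65 = 0.4173
hit rate = Φ(0.4173) = 0.6618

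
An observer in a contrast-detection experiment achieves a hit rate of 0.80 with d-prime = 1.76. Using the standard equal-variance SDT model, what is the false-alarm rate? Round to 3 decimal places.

false-alarm rate = 0.179

z(hit rate) = z(0.80) = 0.8416
z(FA) = z(H) − d' = 0.8416 − 1.76 = -0.9184
false-alarm rate = Φ(-0.9184) = 0.1792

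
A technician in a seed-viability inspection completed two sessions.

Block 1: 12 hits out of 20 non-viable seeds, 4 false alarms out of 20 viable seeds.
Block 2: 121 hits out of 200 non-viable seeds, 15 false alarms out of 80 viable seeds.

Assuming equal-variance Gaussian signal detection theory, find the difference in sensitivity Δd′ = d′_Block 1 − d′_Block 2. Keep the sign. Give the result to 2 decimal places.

Block 1: z(0.6000) = 0.253, z(0.2000) = -0.842, d' = 1.095
Block 2: z(0.6050) = 0.266, z(0.1875) = -0.887, d' = 1.153
Δd' = d'_Block 1 − d'_Block 2 = 1.095 − 1.153 = -0.058
Block 2 has the higher sensitivity.

Δd′ = -0.06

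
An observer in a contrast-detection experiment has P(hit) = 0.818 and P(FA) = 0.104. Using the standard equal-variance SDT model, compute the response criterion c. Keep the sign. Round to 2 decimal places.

z(H) = 0.908
z(FA) = -1.259
c = −½·[z(H) + z(FA)] = −0.5 × (0.908 + (-1.259)) = 0.1755
c > 0: the observer has a conservative response bias.

c = 0.18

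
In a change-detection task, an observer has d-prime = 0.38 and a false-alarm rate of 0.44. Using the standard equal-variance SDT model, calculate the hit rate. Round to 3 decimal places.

z(false-alarm rate) = z(0.44) = -0.1510
z(H) = z(FA) + d' = -0.1510 + 0.38 = 0.2290
hit rate = Φ(0.2290) = 0.5906

hit rate = 0.591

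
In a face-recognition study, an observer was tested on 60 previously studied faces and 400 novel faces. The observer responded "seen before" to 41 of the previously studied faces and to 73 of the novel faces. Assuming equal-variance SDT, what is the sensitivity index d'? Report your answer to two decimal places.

H = 41/60 = 0.6833
FA = 73/400 = 0.1825
z(0.6833) = 0.477, z(0.1825) = -0.906
d' = z(H) − z(FA) = 0.477 − (-0.906) = 1.383

d' = 1.38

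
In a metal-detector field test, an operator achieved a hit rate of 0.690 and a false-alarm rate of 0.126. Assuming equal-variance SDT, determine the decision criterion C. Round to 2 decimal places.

Φ⁻¹(0.690) = 0.4959, Φ⁻¹(0.126) = -1.1455
c = −½·[z(H) + z(FA)] = −0.5 × (0.4959 + (-1.1455)) = 0.3248

C = 0.32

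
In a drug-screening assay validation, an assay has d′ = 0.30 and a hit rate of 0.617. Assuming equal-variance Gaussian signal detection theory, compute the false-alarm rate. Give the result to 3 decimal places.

false-alarm rate = 0.499

z(hit rate) = z(0.617) = 0.2976
z(FA) = z(H) − d' = 0.2976 − 0.30 = -0.0024
false-alarm rate = Φ(-0.0024) = 0.4990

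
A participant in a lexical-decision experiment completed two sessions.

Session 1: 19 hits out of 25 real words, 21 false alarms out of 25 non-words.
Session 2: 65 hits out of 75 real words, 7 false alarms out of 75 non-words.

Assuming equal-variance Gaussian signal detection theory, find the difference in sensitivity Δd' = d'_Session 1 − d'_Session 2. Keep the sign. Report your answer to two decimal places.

Δd' = -2.72

Session 1: z(0.7600) = 0.706, z(0.8400) = 0.994, d' = -0.288
Session 2: z(0.8667) = 1.111, z(0.0933) = -1.321, d' = 2.432
Δd' = d'_Session 1 − d'_Session 2 = -0.288 − 2.432 = -2.720
Session 2 has the higher sensitivity.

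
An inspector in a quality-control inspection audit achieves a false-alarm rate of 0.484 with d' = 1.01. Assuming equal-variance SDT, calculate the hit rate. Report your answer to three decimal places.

hit rate = 0.834

z(false-alarm rate) = z(0.484) = -0.0401
z(H) = z(FA) + d' = -0.0401 + 1.01 = 0.9699
hit rate = Φ(0.9699) = 0.8340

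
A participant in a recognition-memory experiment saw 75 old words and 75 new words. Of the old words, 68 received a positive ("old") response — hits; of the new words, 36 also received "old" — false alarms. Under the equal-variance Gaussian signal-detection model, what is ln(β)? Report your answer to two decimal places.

ln β = -0.87

H = 68/75 = 0.9067
FA = 36/75 = 0.4800
z(H) = z(0.9067) = 1.321
z(FA) = z(0.4800) = -0.050
ln β = −½·[z(H)² − z(FA)²] = −0.5 × (1.745 − 0.003) = -0.871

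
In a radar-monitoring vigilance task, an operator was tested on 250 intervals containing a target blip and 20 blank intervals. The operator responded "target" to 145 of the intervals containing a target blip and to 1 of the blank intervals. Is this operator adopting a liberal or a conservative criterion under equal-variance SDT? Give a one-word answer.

z(H) = 0.202, z(FA) = -1.645
c = −½·(z(H) + z(FA)) = 0.7215
c > 0 → conservative criterion (biased toward responding “no”).

conservative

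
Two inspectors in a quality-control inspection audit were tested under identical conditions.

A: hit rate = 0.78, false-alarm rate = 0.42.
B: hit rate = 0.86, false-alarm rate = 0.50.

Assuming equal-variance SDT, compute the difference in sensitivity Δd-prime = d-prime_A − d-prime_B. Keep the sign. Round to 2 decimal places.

A: z(0.78) = 0.772, z(0.42) = -0.202, d' = 0.974
B: z(0.86) = 1.080, z(0.50) = 0.000, d' = 1.080
Δd' = d'_A − d'_B = 0.974 − 1.080 = -0.106
B has the higher sensitivity.

Δd-prime = -0.11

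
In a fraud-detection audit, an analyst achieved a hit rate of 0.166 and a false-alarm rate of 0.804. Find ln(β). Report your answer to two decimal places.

ln β = -0.10

z(0.166) = -0.970, z(0.804) = 0.856
ln β = −½·[z(H)² − z(FA)²] = −0.5 × (0.941 − 0.733) = -0.104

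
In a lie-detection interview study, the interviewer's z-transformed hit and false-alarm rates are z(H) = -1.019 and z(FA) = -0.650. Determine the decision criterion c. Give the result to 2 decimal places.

c = −½·[z(H) + z(FA)] = −½·(-1.019 + (-0.650)) = 0.8345
c > 0: the interviewer has a conservative response bias.

c = 0.83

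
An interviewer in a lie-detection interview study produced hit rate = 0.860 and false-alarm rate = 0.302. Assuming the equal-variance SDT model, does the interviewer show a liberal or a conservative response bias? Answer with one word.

z(H) = 1.080, z(FA) = -0.519
c = −½·(z(H) + z(FA)) = -0.2805
c < 0 → liberal criterion (biased toward responding “yes”).

liberal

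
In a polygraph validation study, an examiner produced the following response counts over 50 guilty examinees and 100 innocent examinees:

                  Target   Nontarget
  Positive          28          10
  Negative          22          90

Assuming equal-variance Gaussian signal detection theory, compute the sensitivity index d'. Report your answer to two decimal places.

d' = 1.43

H = 28/50 = 0.5600
FA = 10/100 = 0.1000
Φ⁻¹(0.5600) = 0.151, Φ⁻¹(0.1000) = -1.282
d' = z(H) − z(FA) = 0.151 − (-1.282) = 1.433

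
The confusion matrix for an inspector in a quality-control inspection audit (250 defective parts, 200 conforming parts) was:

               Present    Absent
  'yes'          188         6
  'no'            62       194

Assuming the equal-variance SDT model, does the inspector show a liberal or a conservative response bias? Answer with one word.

conservative

z(H) = 0.681, z(FA) = -1.881
c = −½·(z(H) + z(FA)) = 0.600
c > 0 → conservative criterion (biased toward responding “no”).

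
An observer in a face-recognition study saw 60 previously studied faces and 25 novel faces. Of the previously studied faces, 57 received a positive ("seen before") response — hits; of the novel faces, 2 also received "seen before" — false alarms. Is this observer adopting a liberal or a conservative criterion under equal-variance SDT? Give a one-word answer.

z(H) = 1.645, z(FA) = -1.405
c = −½·(z(H) + z(FA)) = -0.120
c < 0 → liberal criterion (biased toward responding “yes”).

liberal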